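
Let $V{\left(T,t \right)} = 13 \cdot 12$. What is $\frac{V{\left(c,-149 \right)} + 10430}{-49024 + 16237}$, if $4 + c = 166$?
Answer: $- \frac{10586}{32787} \approx -0.32287$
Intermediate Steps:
$c = 162$ ($c = -4 + 166 = 162$)
$V{\left(T,t \right)} = 156$
$\frac{V{\left(c,-149 \right)} + 10430}{-49024 + 16237} = \frac{156 + 10430}{-49024 + 16237} = \frac{10586}{-32787} = 10586 \left(- \frac{1}{32787}\right) = - \frac{10586}{32787}$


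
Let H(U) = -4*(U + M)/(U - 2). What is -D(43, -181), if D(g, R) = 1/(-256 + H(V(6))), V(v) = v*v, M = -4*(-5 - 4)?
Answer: 17/4496 ≈ 0.0037811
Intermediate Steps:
M = 36 (M = -4*(-9) = 36)
V(v) = v**2
H(U) = -4*(36 + U)/(-2 + U) (H(U) = -4*(U + 36)/(U - 2) = -4*(36 + U)/(-2 + U))
D(g, R) = -17/4496 (D(g, R) = 1/(-256 + 4*(-36 - 1*6**2)/(-2 + 6**2)) = 1/(-256 + 4*(-36 - 1*36)/(-2 + 36)) = 1/(-256 + 4*(-36 - 36)/34) = 1/(-256 + 4*(1/34)*(-72)) = 1/(-256 - 144/17) = 1/(-4496/17) = -17/4496)
-D(43, -181) = -1*(-17/4496) = 17/4496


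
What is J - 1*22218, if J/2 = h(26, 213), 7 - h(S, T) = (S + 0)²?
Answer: -23556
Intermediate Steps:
h(S, T) = 7 - S² (h(S, T) = 7 - (S + 0)² = 7 - S²)
J = -1338 (J = 2*(7 - 1*26²) = 2*(7 - 1*676) = 2*(7 - 676) = 2*(-669) = -1338)
J - 1*22218 = -1338 - 1*22218 = -1338 - 22218 = -23556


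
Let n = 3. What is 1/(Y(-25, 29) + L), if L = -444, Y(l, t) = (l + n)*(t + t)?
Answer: -1/1720 ≈ -0.00058139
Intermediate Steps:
Y(l, t) = 2*t*(3 + l) (Y(l, t) = (l + 3)*(t + t) = (3 + l)*(2*t) = 2*t*(3 + l))
1/(Y(-25, 29) + L) = 1/(2*29*(3 - 25) - 444) = 1/(2*29*(-22) - 444) = 1/(-1276 - 444) = 1/(-1720) = -1/1720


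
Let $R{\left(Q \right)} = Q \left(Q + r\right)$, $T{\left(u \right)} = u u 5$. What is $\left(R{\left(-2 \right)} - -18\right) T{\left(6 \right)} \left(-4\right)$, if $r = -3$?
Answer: $-20160$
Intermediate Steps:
$T{\left(u \right)} = 5 u^{2}$ ($T{\left(u \right)} = u^{2} \cdot 5 = 5 u^{2}$)
$R{\left(Q \right)} = Q \left(-3 + Q\right)$ ($R{\left(Q \right)} = Q \left(Q - 3\right) = Q \left(-3 + Q\right)$)
$\left(R{\left(-2 \right)} - -18\right) T{\left(6 \right)} \left(-4\right) = \left(- 2 \left(-3 - 2\right) - -18\right) 5 \cdot 6^{2} \left(-4\right) = \left(\left(-2\right) \left(-5\right) + \left(-6 + 24\right)\right) 5 \cdot 36 \left(-4\right) = \left(10 + 18\right) 180 \left(-4\right) = 28 \left(-720\right) = -20160$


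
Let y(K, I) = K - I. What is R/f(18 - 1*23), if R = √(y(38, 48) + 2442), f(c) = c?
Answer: -8*√38/5 ≈ -9.8631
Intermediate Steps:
R = 8*√38 (R = √((38 - 1*48) + 2442) = √((38 - 48) + 2442) = √(-10 + 2442) = √2432 = 8*√38 ≈ 49.315)
R/f(18 - 1*23) = (8*√38)/(18 - 1*23) = (8*√38)/(18 - 23) = (8*√38)/(-5) = (8*√38)*(-⅕) = -8*√38/5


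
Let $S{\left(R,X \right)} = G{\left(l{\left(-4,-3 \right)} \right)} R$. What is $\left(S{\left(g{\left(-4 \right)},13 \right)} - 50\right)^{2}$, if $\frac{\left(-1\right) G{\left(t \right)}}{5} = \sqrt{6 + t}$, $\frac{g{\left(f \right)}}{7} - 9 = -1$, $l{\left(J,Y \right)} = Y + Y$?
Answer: $2500$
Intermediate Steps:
$l{\left(J,Y \right)} = 2 Y$
$g{\left(f \right)} = 56$ ($g{\left(f \right)} = 63 + 7 \left(-1\right) = 63 - 7 = 56$)
$G{\left(t \right)} = - 5 \sqrt{6 + t}$
$S{\left(R,X \right)} = 0$ ($S{\left(R,X \right)} = - 5 \sqrt{6 + 2 \left(-3\right)} R = - 5 \sqrt{6 - 6} R = - 5 \sqrt{0} R = \left(-5\right) 0 R = 0 R = 0$)
$\left(S{\left(g{\left(-4 \right)},13 \right)} - 50\right)^{2} = \left(0 - 50\right)^{2} = \left(-50\right)^{2} = 2500$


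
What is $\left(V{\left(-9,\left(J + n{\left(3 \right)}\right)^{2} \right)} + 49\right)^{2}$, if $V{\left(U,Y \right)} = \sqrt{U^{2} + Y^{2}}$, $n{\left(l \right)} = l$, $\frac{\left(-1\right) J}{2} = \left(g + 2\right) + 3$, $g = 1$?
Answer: $9043 + 882 \sqrt{82} \approx 17030.0$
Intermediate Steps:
$J = -12$ ($J = - 2 \left(\left(1 + 2\right) + 3\right) = - 2 \left(3 + 3\right) = \left(-2\right) 6 = -12$)
$\left(V{\left(-9,\left(J + n{\left(3 \right)}\right)^{2} \right)} + 49\right)^{2} = \left(\sqrt{\left(-9\right)^{2} + \left(\left(-12 + 3\right)^{2}\right)^{2}} + 49\right)^{2} = \left(\sqrt{81 + \left(\left(-9\right)^{2}\right)^{2}} + 49\right)^{2} = \left(\sqrt{81 + 81^{2}} + 49\right)^{2} = \left(\sqrt{81 + 6561} + 49\right)^{2} = \left(\sqrt{6642} + 49\right)^{2} = \left(9 \sqrt{82} + 49\right)^{2} = \left(49 + 9 \sqrt{82}\right)^{2}$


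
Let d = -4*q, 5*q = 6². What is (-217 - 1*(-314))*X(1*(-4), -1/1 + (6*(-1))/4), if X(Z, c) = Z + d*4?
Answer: -57812/5 ≈ -11562.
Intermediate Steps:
q = 36/5 (q = (⅕)*6² = (⅕)*36 = 36/5 ≈ 7.2000)
d = -144/5 (d = -4*36/5 = -144/5 ≈ -28.800)
X(Z, c) = -576/5 + Z (X(Z, c) = Z - 144/5*4 = Z - 576/5 = -576/5 + Z)
(-217 - 1*(-314))*X(1*(-4), -1/1 + (6*(-1))/4) = (-217 - 1*(-314))*(-576/5 + 1*(-4)) = (-217 + 314)*(-576/5 - 4) = 97*(-596/5) = -57812/5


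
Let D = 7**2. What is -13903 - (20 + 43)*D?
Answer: -16990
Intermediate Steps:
D = 49
-13903 - (20 + 43)*D = -13903 - (20 + 43)*49 = -13903 - 63*49 = -13903 - 1*3087 = -13903 - 3087 = -16990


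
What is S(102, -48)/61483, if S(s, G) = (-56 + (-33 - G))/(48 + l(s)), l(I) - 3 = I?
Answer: -41/9406899 ≈ -4.3585e-6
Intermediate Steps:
l(I) = 3 + I
S(s, G) = (-89 - G)/(51 + s) (S(s, G) = (-56 + (-33 - G))/(48 + (3 + s)) = (-89 - G)/(51 + s))
S(102, -48)/61483 = ((-89 - 1*(-48))/(51 + 102))/61483 = ((-89 + 48)/153)*(1/61483) = ((1/153)*(-41))*(1/61483) = -41/153*1/61483 = -41/9406899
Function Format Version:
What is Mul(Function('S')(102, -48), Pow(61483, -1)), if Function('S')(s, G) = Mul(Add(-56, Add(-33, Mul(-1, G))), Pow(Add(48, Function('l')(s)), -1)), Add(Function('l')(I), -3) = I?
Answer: Rational(-41, 9406899) ≈ -4.3585e-6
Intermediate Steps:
Function('l')(I) = Add(3, I)
Function('S')(s, G) = Mul(Pow(Add(51, s), -1), Add(-89, Mul(-1, G))) (Function('S')(s, G) = Mul(Add(-56, Add(-33, Mul(-1, G))), Pow(Add(48, Add(3, s)), -1)) = Mul(Add(-89, Mul(-1, G)), Pow(Add(51, s), -1)) = Mul(Pow(Add(51, s), -1), Add(-89, Mul(-1, G))))
Mul(Function('S')(102, -48), Pow(61483, -1)) = Mul(Mul(Pow(Add(51, 102), -1), Add(-89, Mul(-1, -48))), Pow(61483, -1)) = Mul(Mul(Pow(153, -1), Add(-89, 48)), Rational(1, 61483)) = Mul(Mul(Rational(1, 153), -41), Rational(1, 61483)) = Mul(Rational(-41, 153), Rational(1, 61483)) = Rational(-41, 9406899)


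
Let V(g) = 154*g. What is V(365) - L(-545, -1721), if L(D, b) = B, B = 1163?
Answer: 55047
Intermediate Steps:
L(D, b) = 1163
V(365) - L(-545, -1721) = 154*365 - 1*1163 = 56210 - 1163 = 55047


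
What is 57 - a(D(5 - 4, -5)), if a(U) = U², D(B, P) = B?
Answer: 56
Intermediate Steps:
57 - a(D(5 - 4, -5)) = 57 - (5 - 4)² = 57 - 1*1² = 57 - 1*1 = 57 - 1 = 56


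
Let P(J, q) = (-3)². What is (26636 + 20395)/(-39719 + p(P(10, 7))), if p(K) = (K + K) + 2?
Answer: -15677/13233 ≈ -1.1847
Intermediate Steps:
P(J, q) = 9
p(K) = 2 + 2*K (p(K) = 2*K + 2 = 2 + 2*K)
(26636 + 20395)/(-39719 + p(P(10, 7))) = (26636 + 20395)/(-39719 + (2 + 2*9)) = 47031/(-39719 + (2 + 18)) = 47031/(-39719 + 20) = 47031/(-39699) = 47031*(-1/39699) = -15677/13233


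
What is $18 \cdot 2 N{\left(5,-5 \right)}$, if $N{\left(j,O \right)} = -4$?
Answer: $-144$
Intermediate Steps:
$18 \cdot 2 N{\left(5,-5 \right)} = 18 \cdot 2 \left(-4\right) = 36 \left(-4\right) = -144$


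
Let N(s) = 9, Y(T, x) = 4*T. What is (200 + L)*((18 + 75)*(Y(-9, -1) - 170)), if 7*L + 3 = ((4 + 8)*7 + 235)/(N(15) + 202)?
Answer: -5653257588/1477 ≈ -3.8275e+6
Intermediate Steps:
L = -314/1477 (L = -3/7 + (((4 + 8)*7 + 235)/(9 + 202))/7 = -3/7 + ((12*7 + 235)/211)/7 = -3/7 + ((84 + 235)*(1/211))/7 = -3/7 + (319*(1/211))/7 = -3/7 + (1/7)*(319/211) = -3/7 + 319/1477 = -314/1477 ≈ -0.21259)
(200 + L)*((18 + 75)*(Y(-9, -1) - 170)) = (200 - 314/1477)*((18 + 75)*(4*(-9) - 170)) = 295086*(93*(-36 - 170))/1477 = 295086*(93*(-206))/1477 = (295086/1477)*(-19158) = -5653257588/1477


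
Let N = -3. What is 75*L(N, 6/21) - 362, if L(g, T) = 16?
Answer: 838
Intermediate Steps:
75*L(N, 6/21) - 362 = 75*16 - 362 = 1200 - 362 = 838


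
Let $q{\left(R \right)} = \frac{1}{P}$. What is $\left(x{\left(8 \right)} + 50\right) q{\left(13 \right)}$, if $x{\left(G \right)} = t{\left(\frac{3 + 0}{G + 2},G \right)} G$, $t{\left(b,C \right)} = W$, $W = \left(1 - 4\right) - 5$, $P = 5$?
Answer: $- \frac{14}{5} \approx -2.8$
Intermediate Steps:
$q{\left(R \right)} = \frac{1}{5}$
$W = -8$ ($W = -3 - 5 = -8$)
$t{\left(b,C \right)} = -8$
$x{\left(G \right)} = - 8 G$
$\left(x{\left(8 \right)} + 50\right) q{\left(13 \right)} = \left(\left(-8\right) 8 + 50\right) \frac{1}{5} = \left(-64 + 50\right) \frac{1}{5} = \left(-14\right) \frac{1}{5} = - \frac{14}{5}$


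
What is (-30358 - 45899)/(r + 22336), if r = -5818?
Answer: -25419/5506 ≈ -4.6166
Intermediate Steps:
(-30358 - 45899)/(r + 22336) = (-30358 - 45899)/(-5818 + 22336) = -76257/16518 = -76257*1/16518 = -25419/5506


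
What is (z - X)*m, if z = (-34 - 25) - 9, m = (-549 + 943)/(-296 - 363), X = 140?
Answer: 81952/659 ≈ 124.36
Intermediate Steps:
m = -394/659 (m = 394/(-659) = 394*(-1/659) = -394/659 ≈ -0.59788)
z = -68 (z = -59 - 9 = -68)
(z - X)*m = (-68 - 1*140)*(-394/659) = (-68 - 140)*(-394/659) = -208*(-394/659) = 81952/659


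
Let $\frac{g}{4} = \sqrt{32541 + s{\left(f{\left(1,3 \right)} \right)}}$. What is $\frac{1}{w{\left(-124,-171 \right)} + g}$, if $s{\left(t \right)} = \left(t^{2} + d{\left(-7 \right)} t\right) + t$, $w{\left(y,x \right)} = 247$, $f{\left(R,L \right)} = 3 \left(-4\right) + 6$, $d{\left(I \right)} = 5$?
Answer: $- \frac{247}{459647} + \frac{4 \sqrt{32541}}{459647} \approx 0.0010325$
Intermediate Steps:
$f{\left(R,L \right)} = -6$ ($f{\left(R,L \right)} = -12 + 6 = -6$)
$s{\left(t \right)} = t^{2} + 6 t$ ($s{\left(t \right)} = \left(t^{2} + 5 t\right) + t = t^{2} + 6 t$)
$g = 4 \sqrt{32541}$ ($g = 4 \sqrt{32541 - 6 \left(6 - 6\right)} = 4 \sqrt{32541 - 0} = 4 \sqrt{32541 + 0} = 4 \sqrt{32541} \approx 721.56$)
$\frac{1}{w{\left(-124,-171 \right)} + g} = \frac{1}{247 + 4 \sqrt{32541}}$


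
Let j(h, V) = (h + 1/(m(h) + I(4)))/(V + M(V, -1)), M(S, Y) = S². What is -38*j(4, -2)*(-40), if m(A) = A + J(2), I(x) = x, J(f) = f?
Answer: 3116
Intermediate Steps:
m(A) = 2 + A (m(A) = A + 2 = 2 + A)
j(h, V) = (h + 1/(6 + h))/(V + V²) (j(h, V) = (h + 1/((2 + h) + 4))/(V + V²) = (h + 1/(6 + h))/(V + V²))
-38*j(4, -2)*(-40) = -38*(1 + 4² + 6*4)/((-2)*(6 + 4 + 6*(-2) - 2*4))*(-40) = -(-19)*(1 + 16 + 24)/(6 + 4 - 12 - 8)*(-40) = -(-19)*41/(-10)*(-40) = -(-19)*(-1)*41/10*(-40) = -38*41/20*(-40) = -779/10*(-40) = 3116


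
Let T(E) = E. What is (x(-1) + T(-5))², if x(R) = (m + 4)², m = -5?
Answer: 16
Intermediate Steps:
x(R) = 1 (x(R) = (-5 + 4)² = (-1)² = 1)
(x(-1) + T(-5))² = (1 - 5)² = (-4)² = 16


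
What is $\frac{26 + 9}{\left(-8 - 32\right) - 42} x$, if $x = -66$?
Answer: $\frac{1155}{41} \approx 28.171$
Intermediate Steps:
$\frac{26 + 9}{\left(-8 - 32\right) - 42} x = \frac{26 + 9}{\left(-8 - 32\right) - 42} \left(-66\right) = \frac{35}{\left(-8 - 32\right) - 42} \left(-66\right) = \frac{35}{-40 - 42} \left(-66\right) = \frac{35}{-82} \left(-66\right) = 35 \left(- \frac{1}{82}\right) \left(-66\right) = \left(- \frac{35}{82}\right) \left(-66\right) = \frac{1155}{41}$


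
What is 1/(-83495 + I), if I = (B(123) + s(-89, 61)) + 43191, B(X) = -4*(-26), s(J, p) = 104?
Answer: -1/40096 ≈ -2.4940e-5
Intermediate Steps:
B(X) = 104
I = 43399 (I = (104 + 104) + 43191 = 208 + 43191 = 43399)
1/(-83495 + I) = 1/(-83495 + 43399) = 1/(-40096) = -1/40096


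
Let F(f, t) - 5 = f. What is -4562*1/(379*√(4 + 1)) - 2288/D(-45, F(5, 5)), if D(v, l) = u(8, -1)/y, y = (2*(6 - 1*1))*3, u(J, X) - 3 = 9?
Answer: -5720 - 4562*√5/1895 ≈ -5725.4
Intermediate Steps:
F(f, t) = 5 + f
u(J, X) = 12 (u(J, X) = 3 + 9 = 12)
y = 30 (y = (2*(6 - 1))*3 = (2*5)*3 = 10*3 = 30)
D(v, l) = ⅖ (D(v, l) = 12/30 = 12*(1/30) = ⅖)
-4562*1/(379*√(4 + 1)) - 2288/D(-45, F(5, 5)) = -4562*1/(379*√(4 + 1)) - 2288/⅖ = -4562*√5/1895 - 2288*5/2 = -4562*√5/1895 - 5720 = -5720 - 4562*√5/1895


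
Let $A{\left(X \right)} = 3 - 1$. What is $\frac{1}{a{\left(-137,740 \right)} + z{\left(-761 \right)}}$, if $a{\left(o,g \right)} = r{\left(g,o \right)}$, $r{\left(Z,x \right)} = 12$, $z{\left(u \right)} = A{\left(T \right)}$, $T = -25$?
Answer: $\frac{1}{14} \approx 0.071429$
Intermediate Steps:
$A{\left(X \right)} = 2$ ($A{\left(X \right)} = 3 - 1 = 2$)
$z{\left(u \right)} = 2$
$a{\left(o,g \right)} = 12$
$\frac{1}{a{\left(-137,740 \right)} + z{\left(-761 \right)}} = \frac{1}{12 + 2} = \frac{1}{14}$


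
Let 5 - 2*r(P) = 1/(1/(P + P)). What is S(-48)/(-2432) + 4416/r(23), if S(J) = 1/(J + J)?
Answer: -2062024663/9572352 ≈ -215.41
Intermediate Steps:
S(J) = 1/(2*J)
r(P) = 5/2 - P
S(-48)/(-2432) + 4416/r(23) = ((½)/(-48))/(-2432) + 4416/(5/2 - 1*23) = ((½)*(-1/48))*(-1/2432) + 4416/(5/2 - 23) = -1/96*(-1/2432) + 4416/(-41/2) = 1/233472 + 4416*(-2/41) = 1/233472 - 8832/41 = -2062024663/9572352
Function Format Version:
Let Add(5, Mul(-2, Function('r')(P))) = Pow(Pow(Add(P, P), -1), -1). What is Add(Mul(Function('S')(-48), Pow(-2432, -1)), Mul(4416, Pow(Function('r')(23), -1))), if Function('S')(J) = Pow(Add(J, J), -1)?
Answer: Rational(-2062024663, 9572352) ≈ -215.41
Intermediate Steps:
Function('S')(J) = Mul(Rational(1, 2), Pow(J, -1)) (Function('S')(J) = Pow(Mul(2, J), -1) = Mul(Rational(1, 2), Pow(J, -1)))
Function('r')(P) = Add(Rational(5, 2), Mul(-1, P)) (Function('r')(P) = Add(Rational(5, 2), Mul(Rational(-1, 2), Pow(Pow(Add(P, P), -1), -1))) = Add(Rational(5, 2), Mul(Rational(-1, 2), Pow(Pow(Mul(2, P), -1), -1))) = Add(Rational(5, 2), Mul(Rational(-1, 2), Pow(Mul(Rational(1, 2), Pow(P, -1)), -1))) = Add(Rational(5, 2), Mul(Rational(-1, 2), Mul(2, P))) = Add(Rational(5, 2), Mul(-1, P)))
Add(Mul(Function('S')(-48), Pow(-2432, -1)), Mul(4416, Pow(Function('r')(23), -1))) = Add(Mul(Mul(Rational(1, 2), Pow(-48, -1)), Pow(-2432, -1)), Mul(4416, Pow(Add(Rational(5, 2), Mul(-1, 23)), -1))) = Add(Mul(Mul(Rational(1, 2), Rational(-1, 48)), Rational(-1, 2432)), Mul(4416, Pow(Add(Rational(5, 2), -23), -1))) = Add(Mul(Rational(-1, 96), Rational(-1, 2432)), Mul(4416, Pow(Rational(-41, 2), -1))) = Add(Rational(1, 233472), Mul(4416, Rational(-2, 41))) = Add(Rational(1, 233472), Rational(-8832, 41)) = Rational(-2062024663, 9572352)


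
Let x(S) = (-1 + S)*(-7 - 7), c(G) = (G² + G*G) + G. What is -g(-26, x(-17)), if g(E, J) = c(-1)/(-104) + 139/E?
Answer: 557/104 ≈ 5.3558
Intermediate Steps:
c(G) = G + 2*G² (c(G) = (G² + G²) + G = 2*G² + G = G + 2*G²)
x(S) = 14 - 14*S (x(S) = (-1 + S)*(-14) = 14 - 14*S)
g(E, J) = -1/104 + 139/E (g(E, J) = -(1 + 2*(-1))/(-104) + 139/E = -(1 - 2)*(-1/104) + 139/E = -1*(-1)*(-1/104) + 139/E = 1*(-1/104) + 139/E = -1/104 + 139/E)
-g(-26, x(-17)) = -(14456 - 1*(-26))/(104*(-26)) = -(-1)*(14456 + 26)/(104*26) = -(-1)*14482/(104*26) = -1*(-557/104) = 557/104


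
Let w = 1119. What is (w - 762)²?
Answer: 127449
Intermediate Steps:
(w - 762)² = (1119 - 762)² = 357² = 127449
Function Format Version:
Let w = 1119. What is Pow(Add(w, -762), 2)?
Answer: 127449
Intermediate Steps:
Pow(Add(w, -762), 2) = Pow(Add(1119, -762), 2) = Pow(357, 2) = 127449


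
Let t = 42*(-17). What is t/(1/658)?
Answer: -469812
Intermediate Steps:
t = -714
t/(1/658) = -714/(1/658) = -714/1/658 = -714*658 = -469812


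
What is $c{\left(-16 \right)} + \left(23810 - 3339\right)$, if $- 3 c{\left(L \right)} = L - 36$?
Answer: $\frac{61465}{3} \approx 20488.0$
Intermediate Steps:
$c{\left(L \right)} = 12 - \frac{L}{3}$ ($c{\left(L \right)} = - \frac{L - 36}{3} = - \frac{-36 + L}{3} = 12 - \frac{L}{3}$)
$c{\left(-16 \right)} + \left(23810 - 3339\right) = \left(12 - - \frac{16}{3}\right) + \left(23810 - 3339\right) = \left(12 + \frac{16}{3}\right) + 20471 = \frac{52}{3} + 20471 = \frac{61465}{3}$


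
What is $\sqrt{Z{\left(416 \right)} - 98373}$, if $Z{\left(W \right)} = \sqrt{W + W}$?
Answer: $\sqrt{-98373 + 8 \sqrt{13}} \approx 313.6 i$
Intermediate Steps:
$Z{\left(W \right)} = \sqrt{2} \sqrt{W}$ ($Z{\left(W \right)} = \sqrt{2 W} = \sqrt{2} \sqrt{W}$)
$\sqrt{Z{\left(416 \right)} - 98373} = \sqrt{\sqrt{2} \sqrt{416} - 98373} = \sqrt{\sqrt{2} \cdot 4 \sqrt{26} - 98373} = \sqrt{8 \sqrt{13} - 98373} = \sqrt{-98373 + 8 \sqrt{13}}$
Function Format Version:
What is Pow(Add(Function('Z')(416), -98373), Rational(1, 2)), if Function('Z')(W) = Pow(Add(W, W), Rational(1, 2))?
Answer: Pow(Add(-98373, Mul(8, Pow(13, Rational(1, 2)))), Rational(1, 2)) ≈ Mul(313.60, I)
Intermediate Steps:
Function('Z')(W) = Mul(Pow(2, Rational(1, 2)), Pow(W, Rational(1, 2))) (Function('Z')(W) = Pow(Mul(2, W), Rational(1, 2)) = Mul(Pow(2, Rational(1, 2)), Pow(W, Rational(1, 2))))
Pow(Add(Function('Z')(416), -98373), Rational(1, 2)) = Pow(Add(Mul(Pow(2, Rational(1, 2)), Pow(416, Rational(1, 2))), -98373), Rational(1, 2)) = Pow(Add(Mul(Pow(2, Rational(1, 2)), Mul(4, Pow(26, Rational(1, 2)))), -98373), Rational(1, 2)) = Pow(Add(Mul(8, Pow(13, Rational(1, 2))), -98373), Rational(1, 2)) = Pow(Add(-98373, Mul(8, Pow(13, Rational(1, 2)))), Rational(1, 2))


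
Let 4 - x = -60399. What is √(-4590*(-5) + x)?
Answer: √83353 ≈ 288.71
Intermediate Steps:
x = 60403 (x = 4 - 1*(-60399) = 4 + 60399 = 60403)
√(-4590*(-5) + x) = √(-4590*(-5) + 60403) = √(22950 + 60403) = √83353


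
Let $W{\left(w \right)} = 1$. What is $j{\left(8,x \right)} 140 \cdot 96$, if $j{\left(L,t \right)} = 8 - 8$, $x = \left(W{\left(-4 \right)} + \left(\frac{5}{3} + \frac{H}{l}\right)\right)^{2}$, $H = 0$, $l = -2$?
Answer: $0$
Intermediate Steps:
$x = \frac{64}{9}$ ($x = \left(1 + \left(\frac{5}{3} + \frac{0}{-2}\right)\right)^{2} = \left(1 + \left(5 \cdot \frac{1}{3} + 0 \left(- \frac{1}{2}\right)\right)\right)^{2} = \left(1 + \left(\frac{5}{3} + 0\right)\right)^{2} = \left(1 + \frac{5}{3}\right)^{2} = \left(\frac{8}{3}\right)^{2} = \frac{64}{9} \approx 7.1111$)
$j{\left(L,t \right)} = 0$ ($j{\left(L,t \right)} = 8 - 8 = 0$)
$j{\left(8,x \right)} 140 \cdot 96 = 0 \cdot 140 \cdot 96 = 0 \cdot 96 = 0$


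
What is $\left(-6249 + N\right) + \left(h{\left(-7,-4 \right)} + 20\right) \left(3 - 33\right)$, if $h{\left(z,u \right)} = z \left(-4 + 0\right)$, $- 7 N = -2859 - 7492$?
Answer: $- \frac{43472}{7} \approx -6210.3$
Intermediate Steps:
$N = \frac{10351}{7}$ ($N = - \frac{-2859 - 7492}{7} = \left(- \frac{1}{7}\right) \left(-10351\right) = \frac{10351}{7} \approx 1478.7$)
$h{\left(z,u \right)} = - 4 z$ ($h{\left(z,u \right)} = z \left(-4\right) = - 4 z$)
$\left(-6249 + N\right) + \left(h{\left(-7,-4 \right)} + 20\right) \left(3 - 33\right) = \left(-6249 + \frac{10351}{7}\right) + \left(\left(-4\right) \left(-7\right) + 20\right) \left(3 - 33\right) = - \frac{33392}{7} + \left(28 + 20\right) \left(3 - 33\right) = - \frac{33392}{7} + 48 \left(-30\right) = - \frac{33392}{7} - 1440 = - \frac{43472}{7}$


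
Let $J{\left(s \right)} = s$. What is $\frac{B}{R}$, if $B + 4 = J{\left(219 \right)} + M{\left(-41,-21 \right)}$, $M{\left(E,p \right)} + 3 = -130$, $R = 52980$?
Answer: $\frac{41}{26490} \approx 0.0015478$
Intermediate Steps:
$M{\left(E,p \right)} = -133$ ($M{\left(E,p \right)} = -3 - 130 = -133$)
$B = 82$ ($B = -4 + \left(219 - 133\right) = -4 + 86 = 82$)
$\frac{B}{R} = \frac{82}{52980} = 82 \cdot \frac{1}{52980} = \frac{41}{26490}$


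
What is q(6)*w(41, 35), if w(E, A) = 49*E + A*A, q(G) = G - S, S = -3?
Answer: 29106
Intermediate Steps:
q(G) = 3 + G (q(G) = G - 1*(-3) = G + 3 = 3 + G)
w(E, A) = A² + 49*E (w(E, A) = 49*E + A² = A² + 49*E)
q(6)*w(41, 35) = (3 + 6)*(35² + 49*41) = 9*(1225 + 2009) = 9*3234 = 29106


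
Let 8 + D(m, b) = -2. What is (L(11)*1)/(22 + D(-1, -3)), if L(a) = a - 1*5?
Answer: ½ ≈ 0.50000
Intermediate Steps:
D(m, b) = -10 (D(m, b) = -8 - 2 = -10)
L(a) = -5 + a (L(a) = a - 5 = -5 + a)
(L(11)*1)/(22 + D(-1, -3)) = ((-5 + 11)*1)/(22 - 10) = (6*1)/12 = 6*(1/12) = ½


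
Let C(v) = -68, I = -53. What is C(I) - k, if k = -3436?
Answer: 3368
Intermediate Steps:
C(I) - k = -68 - 1*(-3436) = -68 + 3436 = 3368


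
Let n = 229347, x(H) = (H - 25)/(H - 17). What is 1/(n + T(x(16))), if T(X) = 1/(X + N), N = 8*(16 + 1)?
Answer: 145/33255316 ≈ 4.3602e-6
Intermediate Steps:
x(H) = (-25 + H)/(-17 + H)
N = 136 (N = 8*17 = 136)
T(X) = 1/(136 + X) (T(X) = 1/(X + 136) = 1/(136 + X))
1/(n + T(x(16))) = 1/(229347 + 1/(136 + (-25 + 16)/(-17 + 16))) = 1/(229347 + 1/(136 - 9/(-1))) = 1/(229347 + 1/(136 - 1*(-9))) = 1/(229347 + 1/(136 + 9)) = 1/(229347 + 1/145) = 1/(33255316/145) = 145/33255316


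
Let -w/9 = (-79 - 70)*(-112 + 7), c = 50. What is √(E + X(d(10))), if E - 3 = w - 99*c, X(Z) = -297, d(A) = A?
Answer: I*√146049 ≈ 382.16*I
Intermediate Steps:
w = -140805 (w = -9*(-79 - 70)*(-112 + 7) = -(-1341)*(-105) = -9*15645 = -140805)
E = -145752 (E = 3 + (-140805 - 99*50) = 3 + (-140805 - 4950) = 3 - 145755 = -145752)
√(E + X(d(10))) = √(-145752 - 297) = √(-146049) = I*√146049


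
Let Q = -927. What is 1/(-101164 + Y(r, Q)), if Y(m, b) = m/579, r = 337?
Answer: -579/58573619 ≈ -9.8850e-6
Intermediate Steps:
Y(m, b) = m/579 (Y(m, b) = m*(1/579) = m/579)
1/(-101164 + Y(r, Q)) = 1/(-101164 + (1/579)*337) = 1/(-101164 + 337/579) = 1/(-58573619/579) = -579/58573619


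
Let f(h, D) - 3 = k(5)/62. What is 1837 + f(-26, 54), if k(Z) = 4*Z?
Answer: 57050/31 ≈ 1840.3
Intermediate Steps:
f(h, D) = 103/31 (f(h, D) = 3 + (4*5)/62 = 3 + 20*(1/62) = 3 + 10/31 = 103/31)
1837 + f(-26, 54) = 1837 + 103/31 = 57050/31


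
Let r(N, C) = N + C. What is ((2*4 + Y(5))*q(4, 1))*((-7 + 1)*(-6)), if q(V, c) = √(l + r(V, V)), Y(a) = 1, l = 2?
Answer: 324*√10 ≈ 1024.6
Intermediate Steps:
r(N, C) = C + N
q(V, c) = √(2 + 2*V) (q(V, c) = √(2 + (V + V)) = √(2 + 2*V))
((2*4 + Y(5))*q(4, 1))*((-7 + 1)*(-6)) = ((2*4 + 1)*√(2 + 2*4))*((-7 + 1)*(-6)) = ((8 + 1)*√(2 + 8))*(-6*(-6)) = (9*√10)*36 = 324*√10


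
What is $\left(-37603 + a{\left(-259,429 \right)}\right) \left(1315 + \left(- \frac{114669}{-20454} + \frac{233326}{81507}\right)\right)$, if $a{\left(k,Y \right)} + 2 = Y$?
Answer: $- \frac{4556979080704124}{92619121} \approx -4.9201 \cdot 10^{7}$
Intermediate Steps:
$a{\left(k,Y \right)} = -2 + Y$
$\left(-37603 + a{\left(-259,429 \right)}\right) \left(1315 + \left(- \frac{114669}{-20454} + \frac{233326}{81507}\right)\right) = \left(-37603 + \left(-2 + 429\right)\right) \left(1315 + \left(- \frac{114669}{-20454} + \frac{233326}{81507}\right)\right) = \left(-37603 + 427\right) \left(1315 + \left(\left(-114669\right) \left(- \frac{1}{20454}\right) + 233326 \cdot \frac{1}{81507}\right)\right) = - 37176 \left(1315 + \left(\frac{38223}{6818} + \frac{233326}{81507}\right)\right) = - 37176 \left(1315 + \frac{4706258729}{555714726}\right) = \left(-37176\right) \frac{735471123419}{555714726} = - \frac{4556979080704124}{92619121}$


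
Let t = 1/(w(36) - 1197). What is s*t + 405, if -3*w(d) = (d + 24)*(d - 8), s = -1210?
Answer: 712795/1757 ≈ 405.69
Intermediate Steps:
w(d) = -(-8 + d)*(24 + d)/3 (w(d) = -(d + 24)*(d - 8)/3 = -(24 + d)*(-8 + d)/3 = -(-8 + d)*(24 + d)/3)
t = -1/1757 (t = 1/((64 - 16/3*36 - 1/3*36**2) - 1197) = 1/((64 - 192 - 1/3*1296) - 1197) = 1/((64 - 192 - 432) - 1197) = 1/(-560 - 1197) = 1/(-1757) = -1/1757 ≈ -0.00056915)
s*t + 405 = -1210*(-1/1757) + 405 = 1210/1757 + 405 = 712795/1757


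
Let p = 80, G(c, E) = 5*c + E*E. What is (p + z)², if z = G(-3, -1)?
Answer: 4356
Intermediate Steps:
G(c, E) = E² + 5*c (G(c, E) = 5*c + E² = E² + 5*c)
z = -14 (z = (-1)² + 5*(-3) = 1 - 15 = -14)
(p + z)² = (80 - 14)² = 66² = 4356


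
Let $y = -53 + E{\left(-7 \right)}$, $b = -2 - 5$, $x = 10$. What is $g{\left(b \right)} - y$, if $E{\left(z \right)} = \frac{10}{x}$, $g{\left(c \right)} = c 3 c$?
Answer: $199$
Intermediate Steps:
$b = -7$ ($b = -2 - 5 = -7$)
$g{\left(c \right)} = 3 c^{2}$ ($g{\left(c \right)} = 3 c c = 3 c^{2}$)
$E{\left(z \right)} = 1$ ($E{\left(z \right)} = \frac{10}{10} = 10 \cdot \frac{1}{10} = 1$)
$y = -52$ ($y = -53 + 1 = -52$)
$g{\left(b \right)} - y = 3 \left(-7\right)^{2} - -52 = 3 \cdot 49 + 52 = 147 + 52 = 199$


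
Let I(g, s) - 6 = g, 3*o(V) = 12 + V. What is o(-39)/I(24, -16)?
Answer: -3/10 ≈ -0.30000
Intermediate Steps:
o(V) = 4 + V/3 (o(V) = (12 + V)/3 = 4 + V/3)
I(g, s) = 6 + g
o(-39)/I(24, -16) = (4 + (⅓)*(-39))/(6 + 24) = (4 - 13)/30 = -9*1/30 = -3/10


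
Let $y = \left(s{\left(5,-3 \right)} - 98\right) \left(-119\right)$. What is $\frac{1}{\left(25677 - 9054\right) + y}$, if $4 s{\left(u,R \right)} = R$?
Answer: $\frac{4}{113497} \approx 3.5243 \cdot 10^{-5}$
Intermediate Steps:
$s{\left(u,R \right)} = \frac{R}{4}$
$y = \frac{47005}{4}$ ($y = \left(\frac{1}{4} \left(-3\right) - 98\right) \left(-119\right) = \left(- \frac{3}{4} - 98\right) \left(-119\right) = \left(- \frac{395}{4}\right) \left(-119\right) = \frac{47005}{4} \approx 11751.0$)
$\frac{1}{\left(25677 - 9054\right) + y} = \frac{1}{\left(25677 - 9054\right) + \frac{47005}{4}} = \frac{1}{16623 + \frac{47005}{4}} = \frac{1}{\frac{113497}{4}} = \frac{4}{113497}$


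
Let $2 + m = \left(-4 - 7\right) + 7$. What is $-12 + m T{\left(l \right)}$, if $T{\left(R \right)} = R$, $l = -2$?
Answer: $0$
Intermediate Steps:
$m = -6$ ($m = -2 + \left(\left(-4 - 7\right) + 7\right) = -2 + \left(-11 + 7\right) = -2 - 4 = -6$)
$-12 + m T{\left(l \right)} = -12 - -12 = -12 + 12 = 0$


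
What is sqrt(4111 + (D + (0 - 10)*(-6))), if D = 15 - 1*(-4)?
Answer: sqrt(4190) ≈ 64.730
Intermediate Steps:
D = 19 (D = 15 + 4 = 19)
sqrt(4111 + (D + (0 - 10)*(-6))) = sqrt(4111 + (19 + (0 - 10)*(-6))) = sqrt(4111 + (19 - 10*(-6))) = sqrt(4111 + (19 + 60)) = sqrt(4111 + 79) = sqrt(4190)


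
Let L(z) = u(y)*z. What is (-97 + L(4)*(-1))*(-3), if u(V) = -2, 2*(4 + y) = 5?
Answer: 267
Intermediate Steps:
y = -3/2 (y = -4 + (½)*5 = -4 + 5/2 = -3/2 ≈ -1.5000)
L(z) = -2*z
(-97 + L(4)*(-1))*(-3) = (-97 - 2*4*(-1))*(-3) = (-97 - 8*(-1))*(-3) = (-97 + 8)*(-3) = -89*(-3) = 267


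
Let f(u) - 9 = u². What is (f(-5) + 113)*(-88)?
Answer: -12936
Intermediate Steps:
f(u) = 9 + u²
(f(-5) + 113)*(-88) = ((9 + (-5)²) + 113)*(-88) = ((9 + 25) + 113)*(-88) = (34 + 113)*(-88) = 147*(-88) = -12936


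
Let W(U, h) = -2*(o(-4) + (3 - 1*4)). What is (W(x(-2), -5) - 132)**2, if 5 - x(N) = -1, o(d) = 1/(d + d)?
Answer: 269361/16 ≈ 16835.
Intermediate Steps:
o(d) = 1/(2*d)
x(N) = 6 (x(N) = 5 - 1*(-1) = 5 + 1 = 6)
W(U, h) = 9/4 (W(U, h) = -2*((1/2)/(-4) + (3 - 1*4)) = -2*((1/2)*(-1/4) + (3 - 4)) = -2*(-1/8 - 1) = -2*(-9/8) = 9/4)
(W(x(-2), -5) - 132)**2 = (9/4 - 132)**2 = (-519/4)**2 = 269361/16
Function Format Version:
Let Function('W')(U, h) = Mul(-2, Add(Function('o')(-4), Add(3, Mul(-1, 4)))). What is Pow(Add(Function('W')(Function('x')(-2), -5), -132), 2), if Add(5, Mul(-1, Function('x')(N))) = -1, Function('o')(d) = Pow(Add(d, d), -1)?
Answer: Rational(269361, 16) ≈ 16835.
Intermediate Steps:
Function('o')(d) = Mul(Rational(1, 2), Pow(d, -1)) (Function('o')(d) = Pow(Mul(2, d), -1) = Mul(Rational(1, 2), Pow(d, -1)))
Function('x')(N) = 6 (Function('x')(N) = Add(5, Mul(-1, -1)) = Add(5, 1) = 6)
Function('W')(U, h) = Rational(9, 4) (Function('W')(U, h) = Mul(-2, Add(Mul(Rational(1, 2), Pow(-4, -1)), Add(3, Mul(-1, 4)))) = Mul(-2, Add(Mul(Rational(1, 2), Rational(-1, 4)), Add(3, -4))) = Mul(-2, Add(Rational(-1, 8), -1)) = Mul(-2, Rational(-9, 8)) = Rational(9, 4))
Pow(Add(Function('W')(Function('x')(-2), -5), -132), 2) = Pow(Add(Rational(9, 4), -132), 2) = Pow(Rational(-519, 4), 2) = Rational(269361, 16)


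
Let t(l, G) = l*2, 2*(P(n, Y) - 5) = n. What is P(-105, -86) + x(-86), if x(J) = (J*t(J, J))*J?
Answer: -2544319/2 ≈ -1.2722e+6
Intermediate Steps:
P(n, Y) = 5 + n/2
t(l, G) = 2*l
x(J) = 2*J**3 (x(J) = (J*(2*J))*J = (2*J**2)*J = 2*J**3)
P(-105, -86) + x(-86) = (5 + (1/2)*(-105)) + 2*(-86)**3 = (5 - 105/2) + 2*(-636056) = -95/2 - 1272112 = -2544319/2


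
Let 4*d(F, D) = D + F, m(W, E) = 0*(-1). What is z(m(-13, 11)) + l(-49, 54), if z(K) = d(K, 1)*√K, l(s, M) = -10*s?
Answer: 490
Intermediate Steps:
m(W, E) = 0
d(F, D) = D/4 + F/4 (d(F, D) = (D + F)/4 = D/4 + F/4)
z(K) = √K*(¼ + K/4) (z(K) = ((¼)*1 + K/4)*√K = (¼ + K/4)*√K = √K*(¼ + K/4))
z(m(-13, 11)) + l(-49, 54) = √0*(1 + 0)/4 - 10*(-49) = (¼)*0*1 + 490 = 0 + 490 = 490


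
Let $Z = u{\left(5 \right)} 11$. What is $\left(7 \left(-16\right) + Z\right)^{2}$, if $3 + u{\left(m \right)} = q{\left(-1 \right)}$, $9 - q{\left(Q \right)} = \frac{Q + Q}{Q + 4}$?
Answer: $\frac{13456}{9} \approx 1495.1$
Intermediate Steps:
$q{\left(Q \right)} = 9 - \frac{2 Q}{4 + Q}$ ($q{\left(Q \right)} = 9 - \frac{Q + Q}{Q + 4} = 9 - \frac{2 Q}{4 + Q}$)
$u{\left(m \right)} = \frac{20}{3}$ ($u{\left(m \right)} = -3 + \frac{36 + 7 \left(-1\right)}{4 - 1} = -3 + \frac{36 - 7}{3} = -3 + \frac{1}{3} \cdot 29 = -3 + \frac{29}{3} = \frac{20}{3}$)
$Z = \frac{220}{3}$ ($Z = \frac{20}{3} \cdot 11 = \frac{220}{3} \approx 73.333$)
$\left(7 \left(-16\right) + Z\right)^{2} = \left(7 \left(-16\right) + \frac{220}{3}\right)^{2} = \left(-112 + \frac{220}{3}\right)^{2} = \left(- \frac{116}{3}\right)^{2} = \frac{13456}{9}$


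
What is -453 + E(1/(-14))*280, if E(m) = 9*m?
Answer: -633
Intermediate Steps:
-453 + E(1/(-14))*280 = -453 + (9/(-14))*280 = -453 + (9*(-1/14))*280 = -453 - 9/14*280 = -453 - 180 = -633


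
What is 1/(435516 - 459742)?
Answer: -1/24226 ≈ -4.1278e-5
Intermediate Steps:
1/(435516 - 459742) = 1/(-24226) = -1/24226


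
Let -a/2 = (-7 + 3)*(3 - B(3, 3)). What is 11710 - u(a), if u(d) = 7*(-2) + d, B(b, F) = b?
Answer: 11724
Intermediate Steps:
a = 0 (a = -2*(-7 + 3)*(3 - 1*3) = -(-8)*(3 - 3) = -(-8)*0 = -2*0 = 0)
u(d) = -14 + d
11710 - u(a) = 11710 - (-14 + 0) = 11710 - 1*(-14) = 11710 + 14 = 11724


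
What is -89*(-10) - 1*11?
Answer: 879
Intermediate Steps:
-89*(-10) - 1*11 = 890 - 11 = 879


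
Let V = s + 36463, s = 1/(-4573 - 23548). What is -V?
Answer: -1025376022/28121 ≈ -36463.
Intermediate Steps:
s = -1/28121 (s = 1/(-28121) = -1/28121 ≈ -3.5561e-5)
V = 1025376022/28121 (V = -1/28121 + 36463 = 1025376022/28121 ≈ 36463.)
-V = -1*1025376022/28121 = -1025376022/28121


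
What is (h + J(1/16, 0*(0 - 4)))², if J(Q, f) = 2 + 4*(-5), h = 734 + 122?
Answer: 702244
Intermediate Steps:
h = 856
J(Q, f) = -18 (J(Q, f) = 2 - 20 = -18)
(h + J(1/16, 0*(0 - 4)))² = (856 - 18)² = 838² = 702244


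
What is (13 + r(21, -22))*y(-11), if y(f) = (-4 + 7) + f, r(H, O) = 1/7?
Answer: -736/7 ≈ -105.14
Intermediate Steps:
r(H, O) = 1/7
y(f) = 3 + f
(13 + r(21, -22))*y(-11) = (13 + 1/7)*(3 - 11) = (92/7)*(-8) = -736/7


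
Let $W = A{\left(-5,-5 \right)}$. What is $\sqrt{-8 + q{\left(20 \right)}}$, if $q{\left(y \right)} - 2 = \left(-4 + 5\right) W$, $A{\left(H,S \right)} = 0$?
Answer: $i \sqrt{6} \approx 2.4495 i$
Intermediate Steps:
$W = 0$
$q{\left(y \right)} = 2$ ($q{\left(y \right)} = 2 + \left(-4 + 5\right) 0 = 2 + 1 \cdot 0 = 2 + 0 = 2$)
$\sqrt{-8 + q{\left(20 \right)}} = \sqrt{-8 + 2} = \sqrt{-6} = i \sqrt{6}$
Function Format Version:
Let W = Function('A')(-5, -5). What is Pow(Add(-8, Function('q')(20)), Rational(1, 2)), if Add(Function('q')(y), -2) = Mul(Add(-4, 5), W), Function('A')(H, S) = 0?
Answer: Mul(I, Pow(6, Rational(1, 2))) ≈ Mul(2.4495, I)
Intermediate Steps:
W = 0
Function('q')(y) = 2 (Function('q')(y) = Add(2, Mul(Add(-4, 5), 0)) = Add(2, Mul(1, 0)) = Add(2, 0) = 2)
Pow(Add(-8, Function('q')(20)), Rational(1, 2)) = Pow(Add(-8, 2), Rational(1, 2)) = Pow(-6, Rational(1, 2)) = Mul(I, Pow(6, Rational(1, 2)))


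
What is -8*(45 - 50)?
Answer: 40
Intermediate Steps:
-8*(45 - 50) = -8*(-5) = 40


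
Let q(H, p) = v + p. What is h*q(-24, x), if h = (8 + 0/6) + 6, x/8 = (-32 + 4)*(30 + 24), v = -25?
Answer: -169694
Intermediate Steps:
x = -12096 (x = 8*((-32 + 4)*(30 + 24)) = 8*(-28*54) = 8*(-1512) = -12096)
q(H, p) = -25 + p
h = 14 (h = (8 + 0*(⅙)) + 6 = (8 + 0) + 6 = 8 + 6 = 14)
h*q(-24, x) = 14*(-25 - 12096) = 14*(-12121) = -169694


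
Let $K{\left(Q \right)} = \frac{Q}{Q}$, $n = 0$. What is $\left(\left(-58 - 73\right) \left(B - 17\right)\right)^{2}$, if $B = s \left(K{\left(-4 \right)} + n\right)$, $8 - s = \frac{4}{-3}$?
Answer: $\frac{9078169}{9} \approx 1.0087 \cdot 10^{6}$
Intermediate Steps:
$s = \frac{28}{3}$ ($s = 8 - \frac{4}{-3} = 8 - 4 \left(- \frac{1}{3}\right) = 8 - - \frac{4}{3} = 8 + \frac{4}{3} = \frac{28}{3} \approx 9.3333$)
$K{\left(Q \right)} = 1$
$B = \frac{28}{3}$ ($B = \frac{28 \left(1 + 0\right)}{3} = \frac{28}{3} \cdot 1 = \frac{28}{3} \approx 9.3333$)
$\left(\left(-58 - 73\right) \left(B - 17\right)\right)^{2} = \left(\left(-58 - 73\right) \left(\frac{28}{3} - 17\right)\right)^{2} = \left(\left(-131\right) \left(- \frac{23}{3}\right)\right)^{2} = \left(\frac{3013}{3}\right)^{2} = \frac{9078169}{9}$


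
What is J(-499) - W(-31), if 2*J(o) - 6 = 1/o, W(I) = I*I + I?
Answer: -925147/998 ≈ -927.00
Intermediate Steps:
W(I) = I + I² (W(I) = I² + I = I + I²)
J(o) = 3 + 1/(2*o)
J(-499) - W(-31) = (3 + (½)/(-499)) - (-31)*(1 - 31) = (3 + (½)*(-1/499)) - (-31)*(-30) = (3 - 1/998) - 1*930 = 2993/998 - 930 = -925147/998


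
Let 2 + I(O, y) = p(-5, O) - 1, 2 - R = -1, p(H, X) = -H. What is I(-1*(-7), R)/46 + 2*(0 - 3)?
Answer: -137/23 ≈ -5.9565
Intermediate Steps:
R = 3 (R = 2 - 1*(-1) = 2 + 1 = 3)
I(O, y) = 2 (I(O, y) = -2 + (-1*(-5) - 1) = -2 + (5 - 1) = -2 + 4 = 2)
I(-1*(-7), R)/46 + 2*(0 - 3) = 2/46 + 2*(0 - 3) = 2*(1/46) + 2*(-3) = 1/23 - 6 = -137/23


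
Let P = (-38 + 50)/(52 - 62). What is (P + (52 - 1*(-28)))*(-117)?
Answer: -46098/5 ≈ -9219.6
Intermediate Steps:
P = -6/5 (P = 12/(-10) = 12*(-⅒) = -6/5 ≈ -1.2000)
(P + (52 - 1*(-28)))*(-117) = (-6/5 + (52 - 1*(-28)))*(-117) = (-6/5 + (52 + 28))*(-117) = (-6/5 + 80)*(-117) = (394/5)*(-117) = -46098/5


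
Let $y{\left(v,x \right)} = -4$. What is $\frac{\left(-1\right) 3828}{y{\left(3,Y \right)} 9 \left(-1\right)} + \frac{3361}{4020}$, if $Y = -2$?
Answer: $- \frac{424099}{4020} \approx -105.5$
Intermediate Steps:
$\frac{\left(-1\right) 3828}{y{\left(3,Y \right)} 9 \left(-1\right)} + \frac{3361}{4020} = \frac{\left(-1\right) 3828}{\left(-4\right) 9 \left(-1\right)} + \frac{3361}{4020} = - \frac{3828}{\left(-36\right) \left(-1\right)} + 3361 \cdot \frac{1}{4020} = - \frac{3828}{36} + \frac{3361}{4020} = \left(-3828\right) \frac{1}{36} + \frac{3361}{4020} = - \frac{319}{3} + \frac{3361}{4020} = - \frac{424099}{4020}$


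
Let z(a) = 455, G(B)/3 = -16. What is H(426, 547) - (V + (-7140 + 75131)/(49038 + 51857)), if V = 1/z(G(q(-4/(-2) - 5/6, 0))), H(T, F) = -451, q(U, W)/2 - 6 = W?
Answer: -829407811/1836289 ≈ -451.68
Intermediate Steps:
q(U, W) = 12 + 2*W
G(B) = -48 (G(B) = 3*(-16) = -48)
V = 1/455 ≈ 0.0021978
H(426, 547) - (V + (-7140 + 75131)/(49038 + 51857)) = -451 - (1/455 + (-7140 + 75131)/(49038 + 51857)) = -451 - (1/455 + 67991/100895) = -451 - 1*1241472/1836289 = -451 - 1241472/1836289 = -829407811/1836289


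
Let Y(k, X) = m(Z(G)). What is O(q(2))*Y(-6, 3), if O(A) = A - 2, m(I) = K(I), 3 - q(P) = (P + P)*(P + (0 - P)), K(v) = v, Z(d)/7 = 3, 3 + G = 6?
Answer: 21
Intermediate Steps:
G = 3 (G = -3 + 6 = 3)
Z(d) = 21 (Z(d) = 7*3 = 21)
q(P) = 3 (q(P) = 3 - (P + P)*(P + (0 - P)) = 3 - 2*P*(P - P) = 3 - 2*P*0 = 3 - 1*0 = 3 + 0 = 3)
m(I) = I
Y(k, X) = 21
O(A) = -2 + A
O(q(2))*Y(-6, 3) = (-2 + 3)*21 = 1*21 = 21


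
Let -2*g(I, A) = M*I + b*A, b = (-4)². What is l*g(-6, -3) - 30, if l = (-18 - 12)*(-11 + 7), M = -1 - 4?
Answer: 1050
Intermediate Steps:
M = -5
b = 16
g(I, A) = -8*A + 5*I/2 (g(I, A) = -(-5*I + 16*A)/2 = -8*A + 5*I/2)
l = 120 (l = -30*(-4) = 120)
l*g(-6, -3) - 30 = 120*(-8*(-3) + (5/2)*(-6)) - 30 = 120*(24 - 15) - 30 = 120*9 - 30 = 1080 - 30 = 1050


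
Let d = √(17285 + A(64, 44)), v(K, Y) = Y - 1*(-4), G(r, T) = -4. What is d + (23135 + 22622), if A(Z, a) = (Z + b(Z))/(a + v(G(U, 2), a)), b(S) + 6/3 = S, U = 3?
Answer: 45757 + √36577958/46 ≈ 45889.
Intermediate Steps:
v(K, Y) = 4 + Y (v(K, Y) = Y + 4 = 4 + Y)
b(S) = -2 + S
A(Z, a) = (-2 + 2*Z)/(4 + 2*a) (A(Z, a) = (Z + (-2 + Z))/(a + (4 + a)) = (-2 + 2*Z)/(4 + 2*a))
d = √36577958/46 (d = √(17285 + (-1 + 64)/(2 + 44)) = √(17285 + 63/46) = √(795173/46) = √36577958/46 ≈ 131.48)
d + (23135 + 22622) = √36577958/46 + (23135 + 22622) = √36577958/46 + 45757 = 45757 + √36577958/46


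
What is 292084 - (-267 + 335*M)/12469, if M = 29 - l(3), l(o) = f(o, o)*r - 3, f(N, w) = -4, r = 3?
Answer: 3641980923/12469 ≈ 2.9208e+5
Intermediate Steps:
l(o) = -15 (l(o) = -4*3 - 3 = -12 - 3 = -15)
M = 44 (M = 29 - 1*(-15) = 29 + 15 = 44)
292084 - (-267 + 335*M)/12469 = 292084 - (-267 + 335*44)/12469 = 292084 - (-267 + 14740)/12469 = 292084 - 14473/12469 = 3641980923/12469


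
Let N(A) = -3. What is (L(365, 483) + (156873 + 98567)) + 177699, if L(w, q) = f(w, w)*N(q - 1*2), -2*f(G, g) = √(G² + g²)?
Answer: 433139 + 1095*√2/2 ≈ 4.3391e+5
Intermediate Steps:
f(G, g) = -√(G² + g²)/2
L(w, q) = 3*√2*√(w²)/2 (L(w, q) = -√(w² + w²)/2*(-3) = -√2*√(w²)/2*(-3) = 3*√2*√(w²)/2)
(L(365, 483) + (156873 + 98567)) + 177699 = (3*√2*√(365²)/2 + (156873 + 98567)) + 177699 = (3*√2*√133225/2 + 255440) + 177699 = ((3/2)*√2*365 + 255440) + 177699 = (1095*√2/2 + 255440) + 177699 = (255440 + 1095*√2/2) + 177699 = 433139 + 1095*√2/2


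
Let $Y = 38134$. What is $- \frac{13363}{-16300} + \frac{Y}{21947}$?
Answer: $\frac{914861961}{357736100} \approx 2.5574$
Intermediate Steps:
$- \frac{13363}{-16300} + \frac{Y}{21947} = - \frac{13363}{-16300} + \frac{38134}{21947} = \left(-13363\right) \left(- \frac{1}{16300}\right) + 38134 \cdot \frac{1}{21947} = \frac{13363}{16300} + \frac{38134}{21947} = \frac{914861961}{357736100}$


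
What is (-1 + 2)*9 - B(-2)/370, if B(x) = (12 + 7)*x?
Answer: 1684/185 ≈ 9.1027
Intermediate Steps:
B(x) = 19*x
(-1 + 2)*9 - B(-2)/370 = (-1 + 2)*9 - 19*(-2)/370 = 1*9 - (-38)/370 = 9 - 1*(-19/185) = 9 + 19/185 = 1684/185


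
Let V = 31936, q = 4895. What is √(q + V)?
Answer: √36831 ≈ 191.91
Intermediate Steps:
√(q + V) = √(4895 + 31936) = √36831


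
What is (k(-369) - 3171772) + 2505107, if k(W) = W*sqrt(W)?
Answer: -666665 - 1107*I*sqrt(41) ≈ -6.6667e+5 - 7088.3*I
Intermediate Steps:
k(W) = W**(3/2)
(k(-369) - 3171772) + 2505107 = ((-369)**(3/2) - 3171772) + 2505107 = (-1107*I*sqrt(41) - 3171772) + 2505107 = (-3171772 - 1107*I*sqrt(41)) + 2505107 = -666665 - 1107*I*sqrt(41)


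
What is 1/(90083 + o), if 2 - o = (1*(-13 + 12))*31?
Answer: 1/90116 ≈ 1.1097e-5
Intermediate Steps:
o = 33 (o = 2 - 1*(-13 + 12)*31 = 2 - 1*(-1)*31 = 2 - (-1)*31 = 2 - 1*(-31) = 2 + 31 = 33)
1/(90083 + o) = 1/(90083 + 33) = 1/90116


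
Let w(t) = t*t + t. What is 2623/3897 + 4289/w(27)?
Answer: 2077469/327348 ≈ 6.3464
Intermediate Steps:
w(t) = t + t² (w(t) = t² + t = t + t²)
2623/3897 + 4289/w(27) = 2623/3897 + 4289/((27*(1 + 27))) = 2623*(1/3897) + 4289/((27*28)) = 2623/3897 + 4289/756 = 2077469/327348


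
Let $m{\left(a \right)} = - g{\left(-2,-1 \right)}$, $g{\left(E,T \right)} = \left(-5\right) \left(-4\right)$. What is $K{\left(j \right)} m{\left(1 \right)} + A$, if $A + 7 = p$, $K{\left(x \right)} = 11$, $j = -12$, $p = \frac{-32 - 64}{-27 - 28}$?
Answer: $- \frac{12389}{55} \approx -225.25$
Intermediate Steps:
$p = \frac{96}{55}$ ($p = - \frac{96}{-55} = \left(-96\right) \left(- \frac{1}{55}\right) = \frac{96}{55} \approx 1.7455$)
$g{\left(E,T \right)} = 20$
$A = - \frac{289}{55}$ ($A = -7 + \frac{96}{55} = - \frac{289}{55} \approx -5.2545$)
$m{\left(a \right)} = -20$ ($m{\left(a \right)} = \left(-1\right) 20 = -20$)
$K{\left(j \right)} m{\left(1 \right)} + A = 11 \left(-20\right) - \frac{289}{55} = -220 - \frac{289}{55} = - \frac{12389}{55}$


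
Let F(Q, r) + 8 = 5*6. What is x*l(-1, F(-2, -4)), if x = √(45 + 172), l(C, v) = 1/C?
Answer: -√217 ≈ -14.731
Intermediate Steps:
F(Q, r) = 22 (F(Q, r) = -8 + 5*6 = -8 + 30 = 22)
x = √217 ≈ 14.731
x*l(-1, F(-2, -4)) = √217/(-1) = √217*(-1) = -√217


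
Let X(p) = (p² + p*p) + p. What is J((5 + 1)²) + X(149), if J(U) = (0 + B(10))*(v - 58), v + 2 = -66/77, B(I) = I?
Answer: 307597/7 ≈ 43942.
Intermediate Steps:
v = -20/7 (v = -2 - 66/77 = -2 - 66*1/77 = -2 - 6/7 = -20/7 ≈ -2.8571)
X(p) = p + 2*p² (X(p) = (p² + p²) + p = 2*p² + p = p + 2*p²)
J(U) = -4260/7 (J(U) = (0 + 10)*(-20/7 - 58) = 10*(-426/7) = -4260/7)
J((5 + 1)²) + X(149) = -4260/7 + 149*(1 + 2*149) = -4260/7 + 149*(1 + 298) = -4260/7 + 149*299 = -4260/7 + 44551 = 307597/7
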